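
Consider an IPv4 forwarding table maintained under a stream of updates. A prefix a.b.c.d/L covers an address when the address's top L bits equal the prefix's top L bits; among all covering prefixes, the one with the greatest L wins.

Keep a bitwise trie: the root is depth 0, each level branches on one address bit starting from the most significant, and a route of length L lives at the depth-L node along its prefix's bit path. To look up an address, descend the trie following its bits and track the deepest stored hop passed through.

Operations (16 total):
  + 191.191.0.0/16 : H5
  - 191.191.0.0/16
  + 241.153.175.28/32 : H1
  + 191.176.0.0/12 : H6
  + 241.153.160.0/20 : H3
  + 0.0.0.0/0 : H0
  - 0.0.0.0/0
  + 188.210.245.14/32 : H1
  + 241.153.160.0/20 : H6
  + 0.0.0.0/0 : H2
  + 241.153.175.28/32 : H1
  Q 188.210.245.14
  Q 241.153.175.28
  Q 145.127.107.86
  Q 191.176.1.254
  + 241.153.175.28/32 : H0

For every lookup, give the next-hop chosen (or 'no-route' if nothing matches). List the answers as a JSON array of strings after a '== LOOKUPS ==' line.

Apply in order:
  add 191.191.0.0/16 -> H5 at depth 16
  - 191.191.0.0/16 clear@16
  add 241.153.175.28/32 -> H1 at depth 32
  add 191.176.0.0/12 -> H6 at depth 12
  add 241.153.160.0/20 -> H3 at depth 20
  add 0.0.0.0/0 -> H0 at depth 0
  - 0.0.0.0/0 clear@0
  add 188.210.245.14/32 -> H1 at depth 32
  add 241.153.160.0/20 -> H6 at depth 20
  add 0.0.0.0/0 -> H2 at depth 0
  add 241.153.175.28/32 -> H1 at depth 32
  Q 188.210.245.14: descend 10111100110100101111010100001110 ; hops seen [H2,H1] ; pick H1
  Q 241.153.175.28: descend 11110001100110011010111100011100 ; hops seen [H2,H6,H1] ; pick H1
  Q 145.127.107.86: descend 10 ; hops seen [H2] ; pick H2
  Q 191.176.1.254: descend 101111111011 ; hops seen [H2,H6] ; pick H6
  add 241.153.175.28/32 -> H0 at depth 32

== LOOKUPS ==
["H1","H1","H2","H6"]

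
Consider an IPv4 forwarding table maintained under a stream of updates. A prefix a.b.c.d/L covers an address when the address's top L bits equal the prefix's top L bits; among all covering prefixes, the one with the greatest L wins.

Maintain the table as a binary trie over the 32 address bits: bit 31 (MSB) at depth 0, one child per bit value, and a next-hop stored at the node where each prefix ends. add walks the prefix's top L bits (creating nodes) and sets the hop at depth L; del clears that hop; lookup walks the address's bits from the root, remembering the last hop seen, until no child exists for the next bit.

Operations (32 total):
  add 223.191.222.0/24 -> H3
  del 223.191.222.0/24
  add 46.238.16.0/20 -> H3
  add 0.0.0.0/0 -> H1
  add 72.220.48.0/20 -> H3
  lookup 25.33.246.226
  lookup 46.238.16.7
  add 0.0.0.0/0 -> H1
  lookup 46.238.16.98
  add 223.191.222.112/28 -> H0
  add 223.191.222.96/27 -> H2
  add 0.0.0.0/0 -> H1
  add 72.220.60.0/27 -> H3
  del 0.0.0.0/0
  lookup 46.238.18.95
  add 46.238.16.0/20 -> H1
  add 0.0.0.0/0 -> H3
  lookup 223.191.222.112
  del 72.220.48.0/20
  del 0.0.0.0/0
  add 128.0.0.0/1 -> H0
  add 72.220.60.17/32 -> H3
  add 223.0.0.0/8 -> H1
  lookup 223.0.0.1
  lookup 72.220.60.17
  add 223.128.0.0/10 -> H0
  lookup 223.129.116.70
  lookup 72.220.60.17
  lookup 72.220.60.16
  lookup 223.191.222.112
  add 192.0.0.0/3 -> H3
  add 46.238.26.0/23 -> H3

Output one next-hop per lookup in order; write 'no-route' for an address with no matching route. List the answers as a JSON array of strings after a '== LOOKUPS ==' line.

Process each operation:
  + 223.191.222.0/24 (H3) depth=24
  - 223.191.222.0/24 clear@24
  + 46.238.16.0/20 (H3) depth=20
  + 0.0.0.0/0 (H1) depth=0
  + 72.220.48.0/20 (H3) depth=20
  Q 25.33.246.226: descend 00 ; hops seen [H1] ; pick H1
  Q 46.238.16.7: descend 00101110111011100001 ; hops seen [H1,H3] ; pick H3
  + 0.0.0.0/0 (H1) depth=0
  Q 46.238.16.98: descend 00101110111011100001 ; hops seen [H1,H3] ; pick H3
  + 223.191.222.112/28 (H0) depth=28
  + 223.191.222.96/27 (H2) depth=27
  + 0.0.0.0/0 (H1) depth=0
  + 72.220.60.0/27 (H3) depth=27
  - 0.0.0.0/0 clear@0
  Q 46.238.18.95: descend 00101110111011100001 ; hops seen [H3] ; pick H3
  + 46.238.16.0/20 (H1) depth=20
  + 0.0.0.0/0 (H3) depth=0
  Q 223.191.222.112: descend 1101111110111111110111100111 ; hops seen [H3,H2,H0] ; pick H0
  - 72.220.48.0/20 clear@20
  - 0.0.0.0/0 clear@0
  + 128.0.0.0/1 (H0) depth=1
  + 72.220.60.17/32 (H3) depth=32
  + 223.0.0.0/8 (H1) depth=8
  Q 223.0.0.1: descend 11011111 ; hops seen [H0,H1] ; pick H1
  Q 72.220.60.17: descend 01001000110111000011110000010001 ; hops seen [H3,H3] ; pick H3
  + 223.128.0.0/10 (H0) depth=10
  Q 223.129.116.70: descend 1101111110 ; hops seen [H0,H1,H0] ; pick H0
  Q 72.220.60.17: descend 01001000110111000011110000010001 ; hops seen [H3,H3] ; pick H3
  Q 72.220.60.16: descend 0100100011011100001111000001000 ; hops seen [H3] ; pick H3
  Q 223.191.222.112: descend 1101111110111111110111100111 ; hops seen [H0,H1,H0,H2,H0] ; pick H0
  + 192.0.0.0/3 (H3) depth=3
  + 46.238.26.0/23 (H3) depth=23

== LOOKUPS ==
["H1","H3","H3","H3","H0","H1","H3","H0","H3","H3","H0"]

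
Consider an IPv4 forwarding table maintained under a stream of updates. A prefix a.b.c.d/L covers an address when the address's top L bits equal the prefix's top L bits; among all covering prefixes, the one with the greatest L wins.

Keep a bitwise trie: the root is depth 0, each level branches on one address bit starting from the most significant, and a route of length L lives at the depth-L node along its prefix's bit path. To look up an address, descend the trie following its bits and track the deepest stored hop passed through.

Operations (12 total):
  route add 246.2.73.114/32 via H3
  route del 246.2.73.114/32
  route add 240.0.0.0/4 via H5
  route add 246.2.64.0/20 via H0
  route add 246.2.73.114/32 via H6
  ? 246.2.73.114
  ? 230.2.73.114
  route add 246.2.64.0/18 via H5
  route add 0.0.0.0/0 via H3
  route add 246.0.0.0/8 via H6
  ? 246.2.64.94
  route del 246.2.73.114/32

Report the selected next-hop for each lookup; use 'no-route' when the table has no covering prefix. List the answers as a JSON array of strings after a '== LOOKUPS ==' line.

Trace:
  + 246.2.73.114/32 (H3) depth=32
  del 246.2.73.114/32 (clear depth 32)
  + 240.0.0.0/4 (H5) depth=4
  + 246.2.64.0/20 (H0) depth=20
  + 246.2.73.114/32 (H6) depth=32
  lookup 246.2.73.114: bits 11110110000000100100100101110010 walk d0:-→d1:-→d2:-→d3:-→d4:H5→d5:-→d6:-→d7:-→d8:-→d9:-→d10:-→d11:-→d12:-→d13:-→d14:-→d15:-→d16:-→d17:-→d18:-→d19:-→d20:H0→d21:-→d22:-→d23:-→d24:-→d25:-→d26:-→d27:-→d28:-→d29:-→d30:-→d31:-→d32:H6 -> H6
  lookup 230.2.73.114: bits 111 walk d0:-→d1:-→d2:-→d3:- -> no-route
  + 246.2.64.0/18 (H5) depth=18
  + 0.0.0.0/0 (H3) depth=0
  + 246.0.0.0/8 (H6) depth=8
  lookup 246.2.64.94: bits 11110110000000100100 walk d0:H3→d1:-→d2:-→d3:-→d4:H5→d5:-→d6:-→d7:-→d8:H6→d9:-→d10:-→d11:-→d12:-→d13:-→d14:-→d15:-→d16:-→d17:-→d18:H5→d19:-→d20:H0 -> H0
  del 246.2.73.114/32 (clear depth 32)

== LOOKUPS ==
["H6","no-route","H0"]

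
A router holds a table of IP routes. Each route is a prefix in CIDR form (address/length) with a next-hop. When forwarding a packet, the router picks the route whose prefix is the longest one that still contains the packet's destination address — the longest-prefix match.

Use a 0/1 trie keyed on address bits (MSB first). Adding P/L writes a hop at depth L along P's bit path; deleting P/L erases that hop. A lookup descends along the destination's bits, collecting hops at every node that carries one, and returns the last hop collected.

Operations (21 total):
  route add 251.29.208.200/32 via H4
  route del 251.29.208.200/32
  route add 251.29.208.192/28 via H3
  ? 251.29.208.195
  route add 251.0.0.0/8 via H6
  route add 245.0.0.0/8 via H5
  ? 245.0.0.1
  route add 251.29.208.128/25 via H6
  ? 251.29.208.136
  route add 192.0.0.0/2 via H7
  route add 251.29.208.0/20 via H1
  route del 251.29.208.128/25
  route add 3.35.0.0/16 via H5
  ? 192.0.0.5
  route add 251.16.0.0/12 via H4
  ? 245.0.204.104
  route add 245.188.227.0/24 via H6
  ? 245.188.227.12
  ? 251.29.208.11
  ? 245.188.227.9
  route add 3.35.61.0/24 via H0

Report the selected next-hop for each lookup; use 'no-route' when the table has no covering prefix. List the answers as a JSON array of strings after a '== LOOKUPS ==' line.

Apply in order:
  + 251.29.208.200/32 (H4) depth=32
  del 251.29.208.200/32 (clear depth 32)
  + 251.29.208.192/28 (H3) depth=28
  ? 251.29.208.195  path d0:-→d1:-→d2:-→d3:-→d4:-→d5:-→d6:-→d7:-→d8:-→d9:-→d10:-→d11:-→d12:-→d13:-→d14:-→d15:-→d16:-→d17:-→d18:-→d19:-→d20:-→d21:-→d22:-→d23:-→d24:-→d25:-→d26:-→d27:-→d28:H3  best=H3
  + 251.0.0.0/8 (H6) depth=8
  + 245.0.0.0/8 (H5) depth=8
  ? 245.0.0.1  path d0:-→d1:-→d2:-→d3:-→d4:-→d5:-→d6:-→d7:-→d8:H5  best=H5
  + 251.29.208.128/25 (H6) depth=25
  ? 251.29.208.136  path d0:-→d1:-→d2:-→d3:-→d4:-→d5:-→d6:-→d7:-→d8:H6→d9:-→d10:-→d11:-→d12:-→d13:-→d14:-→d15:-→d16:-→d17:-→d18:-→d19:-→d20:-→d21:-→d22:-→d23:-→d24:-→d25:H6  best=H6
  + 192.0.0.0/2 (H7) depth=2
  + 251.29.208.0/20 (H1) depth=20
  del 251.29.208.128/25 (clear depth 25)
  + 3.35.0.0/16 (H5) depth=16
  ? 192.0.0.5  path d0:-→d1:-→d2:H7  best=H7
  + 251.16.0.0/12 (H4) depth=12
  ? 245.0.204.104  path d0:-→d1:-→d2:H7→d3:-→d4:-→d5:-→d6:-→d7:-→d8:H5  best=H5
  + 245.188.227.0/24 (H6) depth=24
  ? 245.188.227.12  path d0:-→d1:-→d2:H7→d3:-→d4:-→d5:-→d6:-→d7:-→d8:H5→d9:-→d10:-→d11:-→d12:-→d13:-→d14:-→d15:-→d16:-→d17:-→d18:-→d19:-→d20:-→d21:-→d22:-→d23:-→d24:H6  best=H6
  ? 251.29.208.11  path d0:-→d1:-→d2:H7→d3:-→d4:-→d5:-→d6:-→d7:-→d8:H6→d9:-→d10:-→d11:-→d12:H4→d13:-→d14:-→d15:-→d16:-→d17:-→d18:-→d19:-→d20:H1→d21:-→d22:-→d23:-→d24:-  best=H1
  ? 245.188.227.9  path d0:-→d1:-→d2:H7→d3:-→d4:-→d5:-→d6:-→d7:-→d8:H5→d9:-→d10:-→d11:-→d12:-→d13:-→d14:-→d15:-→d16:-→d17:-→d18:-→d19:-→d20:-→d21:-→d22:-→d23:-→d24:H6  best=H6
  + 3.35.61.0/24 (H0) depth=24

== LOOKUPS ==
["H3","H5","H6","H7","H5","H6","H1","H6"]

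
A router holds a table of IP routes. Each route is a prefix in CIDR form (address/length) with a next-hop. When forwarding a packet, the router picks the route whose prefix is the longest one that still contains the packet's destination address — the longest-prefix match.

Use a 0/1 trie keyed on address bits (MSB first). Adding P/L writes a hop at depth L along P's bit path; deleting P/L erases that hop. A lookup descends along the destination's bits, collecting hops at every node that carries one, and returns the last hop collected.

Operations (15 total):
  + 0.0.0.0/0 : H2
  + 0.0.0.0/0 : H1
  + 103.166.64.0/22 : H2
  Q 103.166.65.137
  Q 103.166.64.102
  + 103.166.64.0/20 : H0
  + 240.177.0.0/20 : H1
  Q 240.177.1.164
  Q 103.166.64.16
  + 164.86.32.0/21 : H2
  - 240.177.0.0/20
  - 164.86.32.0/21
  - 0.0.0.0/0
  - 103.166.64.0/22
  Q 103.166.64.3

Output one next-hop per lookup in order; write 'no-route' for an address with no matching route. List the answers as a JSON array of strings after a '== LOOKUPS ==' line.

Apply in order:
  + 0.0.0.0/0 (H2) depth=0
  + 0.0.0.0/0 (H1) depth=0
  + 103.166.64.0/22 (H2) depth=22
  ? 103.166.65.137  path d0:H1→d1:-→d2:-→d3:-→d4:-→d5:-→d6:-→d7:-→d8:-→d9:-→d10:-→d11:-→d12:-→d13:-→d14:-→d15:-→d16:-→d17:-→d18:-→d19:-→d20:-→d21:-→d22:H2  best=H2
  ? 103.166.64.102  path d0:H1→d1:-→d2:-→d3:-→d4:-→d5:-→d6:-→d7:-→d8:-→d9:-→d10:-→d11:-→d12:-→d13:-→d14:-→d15:-→d16:-→d17:-→d18:-→d19:-→d20:-→d21:-→d22:H2  best=H2
  + 103.166.64.0/20 (H0) depth=20
  + 240.177.0.0/20 (H1) depth=20
  ? 240.177.1.164  path d0:H1→d1:-→d2:-→d3:-→d4:-→d5:-→d6:-→d7:-→d8:-→d9:-→d10:-→d11:-→d12:-→d13:-→d14:-→d15:-→d16:-→d17:-→d18:-→d19:-→d20:H1  best=H1
  ? 103.166.64.16  path d0:H1→d1:-→d2:-→d3:-→d4:-→d5:-→d6:-→d7:-→d8:-→d9:-→d10:-→d11:-→d12:-→d13:-→d14:-→d15:-→d16:-→d17:-→d18:-→d19:-→d20:H0→d21:-→d22:H2  best=H2
  + 164.86.32.0/21 (H2) depth=21
  - 240.177.0.0/20 clear@20
  - 164.86.32.0/21 clear@21
  - 0.0.0.0/0 clear@0
  - 103.166.64.0/22 clear@22
  ? 103.166.64.3  path d0:-→d1:-→d2:-→d3:-→d4:-→d5:-→d6:-→d7:-→d8:-→d9:-→d10:-→d11:-→d12:-→d13:-→d14:-→d15:-→d16:-→d17:-→d18:-→d19:-→d20:H0→d21:-→d22:-  best=H0

== LOOKUPS ==
["H2","H2","H1","H2","H0"]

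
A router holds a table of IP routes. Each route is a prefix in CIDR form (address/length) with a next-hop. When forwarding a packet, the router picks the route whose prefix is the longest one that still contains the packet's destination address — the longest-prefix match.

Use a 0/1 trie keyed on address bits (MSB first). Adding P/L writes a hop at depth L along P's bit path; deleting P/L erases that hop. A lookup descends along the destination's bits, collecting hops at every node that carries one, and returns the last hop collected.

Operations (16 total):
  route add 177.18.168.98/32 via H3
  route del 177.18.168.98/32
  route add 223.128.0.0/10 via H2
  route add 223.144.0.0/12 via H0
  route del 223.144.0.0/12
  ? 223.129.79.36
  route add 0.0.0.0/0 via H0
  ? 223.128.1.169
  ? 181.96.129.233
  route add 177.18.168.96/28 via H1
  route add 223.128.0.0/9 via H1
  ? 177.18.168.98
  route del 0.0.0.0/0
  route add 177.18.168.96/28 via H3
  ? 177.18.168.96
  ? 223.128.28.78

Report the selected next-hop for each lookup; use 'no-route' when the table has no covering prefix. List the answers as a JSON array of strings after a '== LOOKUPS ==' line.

Apply in order:
  + 177.18.168.98/32 (H3) depth=32
  - 177.18.168.98/32 clear@32
  + 223.128.0.0/10 (H2) depth=10
  + 223.144.0.0/12 (H0) depth=12
  - 223.144.0.0/12 clear@12
  Q 223.129.79.36: descend 11011111100 ; hops seen [H2] ; pick H2
  + 0.0.0.0/0 (H0) depth=0
  Q 223.128.1.169: descend 11011111100 ; hops seen [H0,H2] ; pick H2
  Q 181.96.129.233: descend 10110 ; hops seen [H0] ; pick H0
  + 177.18.168.96/28 (H1) depth=28
  + 223.128.0.0/9 (H1) depth=9
  Q 177.18.168.98: descend 10110001000100101010100001100010 ; hops seen [H0,H1] ; pick H1
  - 0.0.0.0/0 clear@0
  + 177.18.168.96/28 (H3) depth=28
  Q 177.18.168.96: descend 101100010001001010101000011000 ; hops seen [H3] ; pick H3
  Q 223.128.28.78: descend 11011111100 ; hops seen [H1,H2] ; pick H2

== LOOKUPS ==
["H2","H2","H0","H1","H3","H2"]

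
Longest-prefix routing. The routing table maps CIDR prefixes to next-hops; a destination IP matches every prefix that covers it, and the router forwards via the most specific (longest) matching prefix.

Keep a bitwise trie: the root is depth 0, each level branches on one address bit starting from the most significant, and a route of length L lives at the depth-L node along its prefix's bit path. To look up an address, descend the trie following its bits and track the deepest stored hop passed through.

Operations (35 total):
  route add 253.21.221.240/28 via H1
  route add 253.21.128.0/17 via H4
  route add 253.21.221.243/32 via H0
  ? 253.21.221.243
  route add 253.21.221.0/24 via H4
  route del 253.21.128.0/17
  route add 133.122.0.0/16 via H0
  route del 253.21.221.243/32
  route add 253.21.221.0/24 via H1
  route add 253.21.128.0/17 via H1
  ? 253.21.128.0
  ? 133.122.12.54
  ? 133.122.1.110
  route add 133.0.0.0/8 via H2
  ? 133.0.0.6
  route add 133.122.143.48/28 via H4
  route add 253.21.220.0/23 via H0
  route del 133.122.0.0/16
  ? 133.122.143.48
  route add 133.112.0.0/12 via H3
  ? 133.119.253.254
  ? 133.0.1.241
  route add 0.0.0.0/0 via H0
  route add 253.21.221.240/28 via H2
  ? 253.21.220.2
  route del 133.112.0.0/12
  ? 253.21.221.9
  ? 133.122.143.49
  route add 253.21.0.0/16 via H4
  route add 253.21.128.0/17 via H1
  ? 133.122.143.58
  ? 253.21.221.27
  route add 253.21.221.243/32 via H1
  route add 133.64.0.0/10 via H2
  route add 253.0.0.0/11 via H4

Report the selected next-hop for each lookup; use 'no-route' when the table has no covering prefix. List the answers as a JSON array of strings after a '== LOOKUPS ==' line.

Apply in order:
  + 253.21.221.240/28 (H1) depth=28
  + 253.21.128.0/17 (H4) depth=17
  + 253.21.221.243/32 (H0) depth=32
  lookup 253.21.221.243: bits 11111101000101011101110111110011 walk d0:-→d1:-→d2:-→d3:-→d4:-→d5:-→d6:-→d7:-→d8:-→d9:-→d10:-→d11:-→d12:-→d13:-→d14:-→d15:-→d16:-→d17:H4→d18:-→d19:-→d20:-→d21:-→d22:-→d23:-→d24:-→d25:-→d26:-→d27:-→d28:H1→d29:-→d30:-→d31:-→d32:H0 -> H0
  + 253.21.221.0/24 (H4) depth=24
  del 253.21.128.0/17 (clear depth 17)
  + 133.122.0.0/16 (H0) depth=16
  del 253.21.221.243/32 (clear depth 32)
  + 253.21.221.0/24 (H1) depth=24
  + 253.21.128.0/17 (H1) depth=17
  lookup 253.21.128.0: bits 11111101000101011 walk d0:-→d1:-→d2:-→d3:-→d4:-→d5:-→d6:-→d7:-→d8:-→d9:-→d10:-→d11:-→d12:-→d13:-→d14:-→d15:-→d16:-→d17:H1 -> H1
  lookup 133.122.12.54: bits 1000010101111010 walk d0:-→d1:-→d2:-→d3:-→d4:-→d5:-→d6:-→d7:-→d8:-→d9:-→d10:-→d11:-→d12:-→d13:-→d14:-→d15:-→d16:H0 -> H0
  lookup 133.122.1.110: bits 1000010101111010 walk d0:-→d1:-→d2:-→d3:-→d4:-→d5:-→d6:-→d7:-→d8:-→d9:-→d10:-→d11:-→d12:-→d13:-→d14:-→d15:-→d16:H0 -> H0
  + 133.0.0.0/8 (H2) depth=8
  lookup 133.0.0.6: bits 100001010 walk d0:-→d1:-→d2:-→d3:-→d4:-→d5:-→d6:-→d7:-→d8:H2→d9:- -> H2
  + 133.122.143.48/28 (H4) depth=28
  + 253.21.220.0/23 (H0) depth=23
  del 133.122.0.0/16 (clear depth 16)
  lookup 133.122.143.48: bits 1000010101111010100011110011 walk d0:-→d1:-→d2:-→d3:-→d4:-→d5:-→d6:-→d7:-→d8:H2→d9:-→d10:-→d11:-→d12:-→d13:-→d14:-→d15:-→d16:-→d17:-→d18:-→d19:-→d20:-→d21:-→d22:-→d23:-→d24:-→d25:-→d26:-→d27:-→d28:H4 -> H4
  + 133.112.0.0/12 (H3) depth=12
  lookup 133.119.253.254: bits 100001010111 walk d0:-→d1:-→d2:-→d3:-→d4:-→d5:-→d6:-→d7:-→d8:H2→d9:-→d10:-→d11:-→d12:H3 -> H3
  lookup 133.0.1.241: bits 100001010 walk d0:-→d1:-→d2:-→d3:-→d4:-→d5:-→d6:-→d7:-→d8:H2→d9:- -> H2
  + 0.0.0.0/0 (H0) depth=0
  + 253.21.221.240/28 (H2) depth=28
  lookup 253.21.220.2: bits 11111101000101011101110 walk d0:H0→d1:-→d2:-→d3:-→d4:-→d5:-→d6:-→d7:-→d8:-→d9:-→d10:-→d11:-→d12:-→d13:-→d14:-→d15:-→d16:-→d17:H1→d18:-→d19:-→d20:-→d21:-→d22:-→d23:H0 -> H0
  del 133.112.0.0/12 (clear depth 12)
  lookup 253.21.221.9: bits 111111010001010111011101 walk d0:H0→d1:-→d2:-→d3:-→d4:-→d5:-→d6:-→d7:-→d8:-→d9:-→d10:-→d11:-→d12:-→d13:-→d14:-→d15:-→d16:-→d17:H1→d18:-→d19:-→d20:-→d21:-→d22:-→d23:H0→d24:H1 -> H1
  lookup 133.122.143.49: bits 1000010101111010100011110011 walk d0:H0→d1:-→d2:-→d3:-→d4:-→d5:-→d6:-→d7:-→d8:H2→d9:-→d10:-→d11:-→d12:-→d13:-→d14:-→d15:-→d16:-→d17:-→d18:-→d19:-→d20:-→d21:-→d22:-→d23:-→d24:-→d25:-→d26:-→d27:-→d28:H4 -> H4
  + 253.21.0.0/16 (H4) depth=16
  + 253.21.128.0/17 (H1) depth=17
  lookup 133.122.143.58: bits 1000010101111010100011110011 walk d0:H0→d1:-→d2:-→d3:-→d4:-→d5:-→d6:-→d7:-→d8:H2→d9:-→d10:-→d11:-→d12:-→d13:-→d14:-→d15:-→d16:-→d17:-→d18:-→d19:-→d20:-→d21:-→d22:-→d23:-→d24:-→d25:-→d26:-→d27:-→d28:H4 -> H4
  lookup 253.21.221.27: bits 111111010001010111011101 walk d0:H0→d1:-→d2:-→d3:-→d4:-→d5:-→d6:-→d7:-→d8:-→d9:-→d10:-→d11:-→d12:-→d13:-→d14:-→d15:-→d16:H4→d17:H1→d18:-→d19:-→d20:-→d21:-→d22:-→d23:H0→d24:H1 -> H1
  + 253.21.221.243/32 (H1) depth=32
  + 133.64.0.0/10 (H2) depth=10
  + 253.0.0.0/11 (H4) depth=11

== LOOKUPS ==
["H0","H1","H0","H0","H2","H4","H3","H2","H0","H1","H4","H4","H1"]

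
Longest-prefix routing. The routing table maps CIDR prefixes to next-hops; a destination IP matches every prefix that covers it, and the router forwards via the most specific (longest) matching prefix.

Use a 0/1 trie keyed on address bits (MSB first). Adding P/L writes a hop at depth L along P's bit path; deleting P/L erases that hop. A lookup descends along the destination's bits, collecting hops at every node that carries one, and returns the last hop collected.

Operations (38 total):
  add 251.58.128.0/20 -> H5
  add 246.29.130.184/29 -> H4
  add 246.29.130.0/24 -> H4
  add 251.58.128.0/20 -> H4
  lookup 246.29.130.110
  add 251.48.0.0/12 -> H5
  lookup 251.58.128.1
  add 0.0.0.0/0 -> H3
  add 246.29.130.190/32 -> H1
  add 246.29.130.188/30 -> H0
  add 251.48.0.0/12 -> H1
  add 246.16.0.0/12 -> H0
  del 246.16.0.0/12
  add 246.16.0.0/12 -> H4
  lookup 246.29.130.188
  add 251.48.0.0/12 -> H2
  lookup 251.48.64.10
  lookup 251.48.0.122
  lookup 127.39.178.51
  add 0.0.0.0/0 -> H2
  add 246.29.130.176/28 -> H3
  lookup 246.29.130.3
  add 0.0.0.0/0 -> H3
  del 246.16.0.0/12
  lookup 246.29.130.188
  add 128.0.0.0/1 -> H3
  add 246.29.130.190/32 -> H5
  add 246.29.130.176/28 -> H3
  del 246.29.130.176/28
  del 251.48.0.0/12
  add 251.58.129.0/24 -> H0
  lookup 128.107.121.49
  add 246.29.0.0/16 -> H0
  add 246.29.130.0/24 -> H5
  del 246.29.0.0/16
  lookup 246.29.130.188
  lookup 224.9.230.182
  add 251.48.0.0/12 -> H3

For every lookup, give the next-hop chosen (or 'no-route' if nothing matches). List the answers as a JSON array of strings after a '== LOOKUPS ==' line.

Process each operation:
  + 251.58.128.0/20 (H5) depth=20
  + 246.29.130.184/29 (H4) depth=29
  + 246.29.130.0/24 (H4) depth=24
  + 251.58.128.0/20 (H4) depth=20
  ? 246.29.130.110  path d0:-→d1:-→d2:-→d3:-→d4:-→d5:-→d6:-→d7:-→d8:-→d9:-→d10:-→d11:-→d12:-→d13:-→d14:-→d15:-→d16:-→d17:-→d18:-→d19:-→d20:-→d21:-→d22:-→d23:-→d24:H4  best=H4
  + 251.48.0.0/12 (H5) depth=12
  ? 251.58.128.1  path d0:-→d1:-→d2:-→d3:-→d4:-→d5:-→d6:-→d7:-→d8:-→d9:-→d10:-→d11:-→d12:H5→d13:-→d14:-→d15:-→d16:-→d17:-→d18:-→d19:-→d20:H4  best=H4
  + 0.0.0.0/0 (H3) depth=0
  + 246.29.130.190/32 (H1) depth=32
  + 246.29.130.188/30 (H0) depth=30
  + 251.48.0.0/12 (H1) depth=12
  + 246.16.0.0/12 (H0) depth=12
  del 246.16.0.0/12 (clear depth 12)
  + 246.16.0.0/12 (H4) depth=12
  ? 246.29.130.188  path d0:H3→d1:-→d2:-→d3:-→d4:-→d5:-→d6:-→d7:-→d8:-→d9:-→d10:-→d11:-→d12:H4→d13:-→d14:-→d15:-→d16:-→d17:-→d18:-→d19:-→d20:-→d21:-→d22:-→d23:-→d24:H4→d25:-→d26:-→d27:-→d28:-→d29:H4→d30:H0  best=H0
  + 251.48.0.0/12 (H2) depth=12
  ? 251.48.64.10  path d0:H3→d1:-→d2:-→d3:-→d4:-→d5:-→d6:-→d7:-→d8:-→d9:-→d10:-→d11:-→d12:H2  best=H2
  ? 251.48.0.122  path d0:H3→d1:-→d2:-→d3:-→d4:-→d5:-→d6:-→d7:-→d8:-→d9:-→d10:-→d11:-→d12:H2  best=H2
  ? 127.39.178.51  path d0:H3  best=H3
  + 0.0.0.0/0 (H2) depth=0
  + 246.29.130.176/28 (H3) depth=28
  ? 246.29.130.3  path d0:H2→d1:-→d2:-→d3:-→d4:-→d5:-→d6:-→d7:-→d8:-→d9:-→d10:-→d11:-→d12:H4→d13:-→d14:-→d15:-→d16:-→d17:-→d18:-→d19:-→d20:-→d21:-→d22:-→d23:-→d24:H4  best=H4
  + 0.0.0.0/0 (H3) depth=0
  del 246.16.0.0/12 (clear depth 12)
  ? 246.29.130.188  path d0:H3→d1:-→d2:-→d3:-→d4:-→d5:-→d6:-→d7:-→d8:-→d9:-→d10:-→d11:-→d12:-→d13:-→d14:-→d15:-→d16:-→d17:-→d18:-→d19:-→d20:-→d21:-→d22:-→d23:-→d24:H4→d25:-→d26:-→d27:-→d28:H3→d29:H4→d30:H0  best=H0
  + 128.0.0.0/1 (H3) depth=1
  + 246.29.130.190/32 (H5) depth=32
  + 246.29.130.176/28 (H3) depth=28
  del 246.29.130.176/28 (clear depth 28)
  del 251.48.0.0/12 (clear depth 12)
  + 251.58.129.0/24 (H0) depth=24
  ? 128.107.121.49  path d0:H3→d1:H3  best=H3
  + 246.29.0.0/16 (H0) depth=16
  + 246.29.130.0/24 (H5) depth=24
  del 246.29.0.0/16 (clear depth 16)
  ? 246.29.130.188  path d0:H3→d1:H3→d2:-→d3:-→d4:-→d5:-→d6:-→d7:-→d8:-→d9:-→d10:-→d11:-→d12:-→d13:-→d14:-→d15:-→d16:-→d17:-→d18:-→d19:-→d20:-→d21:-→d22:-→d23:-→d24:H5→d25:-→d26:-→d27:-→d28:-→d29:H4→d30:H0  best=H0
  ? 224.9.230.182  path d0:H3→d1:H3→d2:-→d3:-  best=H3
  + 251.48.0.0/12 (H3) depth=12

== LOOKUPS ==
["H4","H4","H0","H2","H2","H3","H4","H0","H3","H0","H3"]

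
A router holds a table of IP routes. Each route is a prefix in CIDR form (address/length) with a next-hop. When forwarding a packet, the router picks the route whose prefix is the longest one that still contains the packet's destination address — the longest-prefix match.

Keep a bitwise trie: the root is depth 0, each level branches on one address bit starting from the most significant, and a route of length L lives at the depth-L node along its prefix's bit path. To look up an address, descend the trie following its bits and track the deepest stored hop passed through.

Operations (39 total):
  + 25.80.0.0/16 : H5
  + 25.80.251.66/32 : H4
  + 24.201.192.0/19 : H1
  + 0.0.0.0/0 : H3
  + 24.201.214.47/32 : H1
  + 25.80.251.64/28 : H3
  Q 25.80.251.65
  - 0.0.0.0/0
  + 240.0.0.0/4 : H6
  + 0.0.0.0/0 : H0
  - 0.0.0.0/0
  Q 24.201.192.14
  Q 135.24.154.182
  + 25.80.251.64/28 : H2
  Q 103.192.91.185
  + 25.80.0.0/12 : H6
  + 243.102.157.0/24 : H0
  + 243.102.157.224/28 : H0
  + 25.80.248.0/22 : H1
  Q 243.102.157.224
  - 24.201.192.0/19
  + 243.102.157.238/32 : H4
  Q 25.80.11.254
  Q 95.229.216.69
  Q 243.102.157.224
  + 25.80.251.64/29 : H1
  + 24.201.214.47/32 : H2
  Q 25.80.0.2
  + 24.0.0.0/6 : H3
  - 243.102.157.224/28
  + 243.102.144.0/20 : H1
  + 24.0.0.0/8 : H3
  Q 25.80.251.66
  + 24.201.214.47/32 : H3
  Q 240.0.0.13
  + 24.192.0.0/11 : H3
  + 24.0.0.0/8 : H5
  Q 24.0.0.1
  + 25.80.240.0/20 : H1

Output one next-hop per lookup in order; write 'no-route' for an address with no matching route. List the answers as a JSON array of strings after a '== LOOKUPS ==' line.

Apply in order:
  add 25.80.0.0/16 -> H5 at depth 16
  add 25.80.251.66/32 -> H4 at depth 32
  add 24.201.192.0/19 -> H1 at depth 19
  add 0.0.0.0/0 -> H3 at depth 0
  add 24.201.214.47/32 -> H1 at depth 32
  add 25.80.251.64/28 -> H3 at depth 28
  lookup 25.80.251.65: bits 000110010101000011111011010000 walk d0:H3→d1:-→d2:-→d3:-→d4:-→d5:-→d6:-→d7:-→d8:-→d9:-→d10:-→d11:-→d12:-→d13:-→d14:-→d15:-→d16:H5→d17:-→d18:-→d19:-→d20:-→d21:-→d22:-→d23:-→d24:-→d25:-→d26:-→d27:-→d28:H3→d29:-→d30:- -> H3
  - 0.0.0.0/0 clear@0
  add 240.0.0.0/4 -> H6 at depth 4
  add 0.0.0.0/0 -> H0 at depth 0
  - 0.0.0.0/0 clear@0
  lookup 24.201.192.14: bits 0001100011001001110 walk d0:-→d1:-→d2:-→d3:-→d4:-→d5:-→d6:-→d7:-→d8:-→d9:-→d10:-→d11:-→d12:-→d13:-→d14:-→d15:-→d16:-→d17:-→d18:-→d19:H1 -> H1
  lookup 135.24.154.182: bits 1 walk d0:-→d1:- -> no-route
  add 25.80.251.64/28 -> H2 at depth 28
  lookup 103.192.91.185: bits 0 walk d0:-→d1:- -> no-route
  add 25.80.0.0/12 -> H6 at depth 12
  add 243.102.157.0/24 -> H0 at depth 24
  add 243.102.157.224/28 -> H0 at depth 28
  add 25.80.248.0/22 -> H1 at depth 22
  lookup 243.102.157.224: bits 1111001101100110100111011110 walk d0:-→d1:-→d2:-→d3:-→d4:H6→d5:-→d6:-→d7:-→d8:-→d9:-→d10:-→d11:-→d12:-→d13:-→d14:-→d15:-→d16:-→d17:-→d18:-→d19:-→d20:-→d21:-→d22:-→d23:-→d24:H0→d25:-→d26:-→d27:-→d28:H0 -> H0
  - 24.201.192.0/19 clear@19
  add 243.102.157.238/32 -> H4 at depth 32
  lookup 25.80.11.254: bits 0001100101010000 walk d0:-→d1:-→d2:-→d3:-→d4:-→d5:-→d6:-→d7:-→d8:-→d9:-→d10:-→d11:-→d12:H6→d13:-→d14:-→d15:-→d16:H5 -> H5
  lookup 95.229.216.69: bits 0 walk d0:-→d1:- -> no-route
  lookup 243.102.157.224: bits 1111001101100110100111011110 walk d0:-→d1:-→d2:-→d3:-→d4:H6→d5:-→d6:-→d7:-→d8:-→d9:-→d10:-→d11:-→d12:-→d13:-→d14:-→d15:-→d16:-→d17:-→d18:-→d19:-→d20:-→d21:-→d22:-→d23:-→d24:H0→d25:-→d26:-→d27:-→d28:H0 -> H0
  add 25.80.251.64/29 -> H1 at depth 29
  add 24.201.214.47/32 -> H2 at depth 32
  lookup 25.80.0.2: bits 0001100101010000 walk d0:-→d1:-→d2:-→d3:-→d4:-→d5:-→d6:-→d7:-→d8:-→d9:-→d10:-→d11:-→d12:H6→d13:-→d14:-→d15:-→d16:H5 -> H5
  add 24.0.0.0/6 -> H3 at depth 6
  - 243.102.157.224/28 clear@28
  add 243.102.144.0/20 -> H1 at depth 20
  add 24.0.0.0/8 -> H3 at depth 8
  lookup 25.80.251.66: bits 00011001010100001111101101000010 walk d0:-→d1:-→d2:-→d3:-→d4:-→d5:-→d6:H3→d7:-→d8:-→d9:-→d10:-→d11:-→d12:H6→d13:-→d14:-→d15:-→d16:H5→d17:-→d18:-→d19:-→d20:-→d21:-→d22:H1→d23:-→d24:-→d25:-→d26:-→d27:-→d28:H2→d29:H1→d30:-→d31:-→d32:H4 -> H4
  add 24.201.214.47/32 -> H3 at depth 32
  lookup 240.0.0.13: bits 111100 walk d0:-→d1:-→d2:-→d3:-→d4:H6→d5:-→d6:- -> H6
  add 24.192.0.0/11 -> H3 at depth 11
  add 24.0.0.0/8 -> H5 at depth 8
  lookup 24.0.0.1: bits 00011000 walk d0:-→d1:-→d2:-→d3:-→d4:-→d5:-→d6:H3→d7:-→d8:H5 -> H5
  add 25.80.240.0/20 -> H1 at depth 20

== LOOKUPS ==
["H3","H1","no-route","no-route","H0","H5","no-route","H0","H5","H4","H6","H5"]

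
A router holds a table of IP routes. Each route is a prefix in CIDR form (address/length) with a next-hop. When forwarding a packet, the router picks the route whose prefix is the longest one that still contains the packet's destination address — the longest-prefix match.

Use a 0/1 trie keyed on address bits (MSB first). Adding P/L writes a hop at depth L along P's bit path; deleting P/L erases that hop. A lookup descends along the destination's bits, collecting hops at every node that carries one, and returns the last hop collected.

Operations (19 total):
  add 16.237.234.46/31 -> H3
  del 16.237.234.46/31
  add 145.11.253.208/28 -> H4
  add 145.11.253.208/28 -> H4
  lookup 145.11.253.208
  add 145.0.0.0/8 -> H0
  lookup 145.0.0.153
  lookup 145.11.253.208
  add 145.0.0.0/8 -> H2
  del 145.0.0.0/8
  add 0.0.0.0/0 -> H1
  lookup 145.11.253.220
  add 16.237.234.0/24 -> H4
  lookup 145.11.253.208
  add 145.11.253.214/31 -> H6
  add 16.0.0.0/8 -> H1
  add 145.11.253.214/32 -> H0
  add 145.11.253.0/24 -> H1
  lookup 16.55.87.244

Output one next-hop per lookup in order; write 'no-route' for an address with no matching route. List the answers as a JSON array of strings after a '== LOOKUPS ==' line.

Process each operation:
  add 16.237.234.46/31 -> H3 at depth 31
  - 16.237.234.46/31 clear@31
  add 145.11.253.208/28 -> H4 at depth 28
  add 145.11.253.208/28 -> H4 at depth 28
  Q 145.11.253.208: descend 1001000100001011111111011101 ; hops seen [H4] ; pick H4
  add 145.0.0.0/8 -> H0 at depth 8
  Q 145.0.0.153: descend 100100010000 ; hops seen [H0] ; pick H0
  Q 145.11.253.208: descend 1001000100001011111111011101 ; hops seen [H0,H4] ; pick H4
  add 145.0.0.0/8 -> H2 at depth 8
  - 145.0.0.0/8 clear@8
  add 0.0.0.0/0 -> H1 at depth 0
  Q 145.11.253.220: descend 1001000100001011111111011101 ; hops seen [H1,H4] ; pick H4
  add 16.237.234.0/24 -> H4 at depth 24
  Q 145.11.253.208: descend 1001000100001011111111011101 ; hops seen [H1,H4] ; pick H4
  add 145.11.253.214/31 -> H6 at depth 31
  add 16.0.0.0/8 -> H1 at depth 8
  add 145.11.253.214/32 -> H0 at depth 32
  add 145.11.253.0/24 -> H1 at depth 24
  Q 16.55.87.244: descend 00010000 ; hops seen [H1,H1] ; pick H1

== LOOKUPS ==
["H4","H0","H4","H4","H4","H1"]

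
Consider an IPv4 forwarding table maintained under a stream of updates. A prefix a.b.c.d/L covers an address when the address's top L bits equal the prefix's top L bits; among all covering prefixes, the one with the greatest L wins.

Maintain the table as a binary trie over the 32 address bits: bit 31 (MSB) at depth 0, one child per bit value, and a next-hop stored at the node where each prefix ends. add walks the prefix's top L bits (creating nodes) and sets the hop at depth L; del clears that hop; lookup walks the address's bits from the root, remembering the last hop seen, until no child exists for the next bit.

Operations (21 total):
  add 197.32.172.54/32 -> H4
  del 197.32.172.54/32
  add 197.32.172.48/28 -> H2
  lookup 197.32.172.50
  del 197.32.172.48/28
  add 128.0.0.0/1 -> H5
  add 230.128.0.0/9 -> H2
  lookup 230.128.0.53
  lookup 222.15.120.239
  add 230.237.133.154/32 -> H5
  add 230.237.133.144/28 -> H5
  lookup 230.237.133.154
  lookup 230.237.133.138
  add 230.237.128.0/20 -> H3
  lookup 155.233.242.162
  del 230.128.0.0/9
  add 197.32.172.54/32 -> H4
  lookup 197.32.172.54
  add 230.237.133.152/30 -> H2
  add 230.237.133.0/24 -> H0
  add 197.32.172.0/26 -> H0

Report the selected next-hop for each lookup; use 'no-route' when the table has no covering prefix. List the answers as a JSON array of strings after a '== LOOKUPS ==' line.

Apply in order:
  + 197.32.172.54/32 (H4) depth=32
  - 197.32.172.54/32 clear@32
  + 197.32.172.48/28 (H2) depth=28
  ? 197.32.172.50  path d0:-→d1:-→d2:-→d3:-→d4:-→d5:-→d6:-→d7:-→d8:-→d9:-→d10:-→d11:-→d12:-→d13:-→d14:-→d15:-→d16:-→d17:-→d18:-→d19:-→d20:-→d21:-→d22:-→d23:-→d24:-→d25:-→d26:-→d27:-→d28:H2→d29:-  best=H2
  - 197.32.172.48/28 clear@28
  + 128.0.0.0/1 (H5) depth=1
  + 230.128.0.0/9 (H2) depth=9
  ? 230.128.0.53  path d0:-→d1:H5→d2:-→d3:-→d4:-→d5:-→d6:-→d7:-→d8:-→d9:H2  best=H2
  ? 222.15.120.239  path d0:-→d1:H5→d2:-→d3:-  best=H5
  + 230.237.133.154/32 (H5) depth=32
  + 230.237.133.144/28 (H5) depth=28
  ? 230.237.133.154  path d0:-→d1:H5→d2:-→d3:-→d4:-→d5:-→d6:-→d7:-→d8:-→d9:H2→d10:-→d11:-→d12:-→d13:-→d14:-→d15:-→d16:-→d17:-→d18:-→d19:-→d20:-→d21:-→d22:-→d23:-→d24:-→d25:-→d26:-→d27:-→d28:H5→d29:-→d30:-→d31:-→d32:H5  best=H5
  ? 230.237.133.138  path d0:-→d1:H5→d2:-→d3:-→d4:-→d5:-→d6:-→d7:-→d8:-→d9:H2→d10:-→d11:-→d12:-→d13:-→d14:-→d15:-→d16:-→d17:-→d18:-→d19:-→d20:-→d21:-→d22:-→d23:-→d24:-→d25:-→d26:-→d27:-  best=H2
  + 230.237.128.0/20 (H3) depth=20
  ? 155.233.242.162  path d0:-→d1:H5  best=H5
  - 230.128.0.0/9 clear@9
  + 197.32.172.54/32 (H4) depth=32
  ? 197.32.172.54  path d0:-→d1:H5→d2:-→d3:-→d4:-→d5:-→d6:-→d7:-→d8:-→d9:-→d10:-→d11:-→d12:-→d13:-→d14:-→d15:-→d16:-→d17:-→d18:-→d19:-→d20:-→d21:-→d22:-→d23:-→d24:-→d25:-→d26:-→d27:-→d28:-→d29:-→d30:-→d31:-→d32:H4  best=H4
  + 230.237.133.152/30 (H2) depth=30
  + 230.237.133.0/24 (H0) depth=24
  + 197.32.172.0/26 (H0) depth=26

== LOOKUPS ==
["H2","H2","H5","H5","H2","H5","H4"]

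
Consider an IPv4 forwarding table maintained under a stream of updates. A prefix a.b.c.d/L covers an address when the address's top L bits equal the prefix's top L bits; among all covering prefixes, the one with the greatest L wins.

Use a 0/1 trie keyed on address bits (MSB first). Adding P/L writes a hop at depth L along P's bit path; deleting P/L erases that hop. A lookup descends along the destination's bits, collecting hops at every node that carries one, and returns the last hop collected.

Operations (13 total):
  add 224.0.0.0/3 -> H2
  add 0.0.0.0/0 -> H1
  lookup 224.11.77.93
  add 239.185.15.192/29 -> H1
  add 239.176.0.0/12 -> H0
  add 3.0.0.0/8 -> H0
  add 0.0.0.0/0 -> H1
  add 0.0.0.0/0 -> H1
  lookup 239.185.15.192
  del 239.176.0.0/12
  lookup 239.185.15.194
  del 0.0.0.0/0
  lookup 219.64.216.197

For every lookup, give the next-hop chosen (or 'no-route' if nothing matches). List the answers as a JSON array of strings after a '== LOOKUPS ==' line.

Process each operation:
  add 224.0.0.0/3 -> H2 at depth 3
  add 0.0.0.0/0 -> H1 at depth 0
  Q 224.11.77.93: descend 111 ; hops seen [H1,H2] ; pick H2
  add 239.185.15.192/29 -> H1 at depth 29
  add 239.176.0.0/12 -> H0 at depth 12
  add 3.0.0.0/8 -> H0 at depth 8
  add 0.0.0.0/0 -> H1 at depth 0
  add 0.0.0.0/0 -> H1 at depth 0
  Q 239.185.15.192: descend 11101111101110010000111111000 ; hops seen [H1,H2,H0,H1] ; pick H1
  del 239.176.0.0/12 (clear depth 12)
  Q 239.185.15.194: descend 11101111101110010000111111000 ; hops seen [H1,H2,H1] ; pick H1
  del 0.0.0.0/0 (clear depth 0)
  Q 219.64.216.197: descend 11 ; hops seen [∅] ; pick no-route

== LOOKUPS ==
["H2","H1","H1","no-route"]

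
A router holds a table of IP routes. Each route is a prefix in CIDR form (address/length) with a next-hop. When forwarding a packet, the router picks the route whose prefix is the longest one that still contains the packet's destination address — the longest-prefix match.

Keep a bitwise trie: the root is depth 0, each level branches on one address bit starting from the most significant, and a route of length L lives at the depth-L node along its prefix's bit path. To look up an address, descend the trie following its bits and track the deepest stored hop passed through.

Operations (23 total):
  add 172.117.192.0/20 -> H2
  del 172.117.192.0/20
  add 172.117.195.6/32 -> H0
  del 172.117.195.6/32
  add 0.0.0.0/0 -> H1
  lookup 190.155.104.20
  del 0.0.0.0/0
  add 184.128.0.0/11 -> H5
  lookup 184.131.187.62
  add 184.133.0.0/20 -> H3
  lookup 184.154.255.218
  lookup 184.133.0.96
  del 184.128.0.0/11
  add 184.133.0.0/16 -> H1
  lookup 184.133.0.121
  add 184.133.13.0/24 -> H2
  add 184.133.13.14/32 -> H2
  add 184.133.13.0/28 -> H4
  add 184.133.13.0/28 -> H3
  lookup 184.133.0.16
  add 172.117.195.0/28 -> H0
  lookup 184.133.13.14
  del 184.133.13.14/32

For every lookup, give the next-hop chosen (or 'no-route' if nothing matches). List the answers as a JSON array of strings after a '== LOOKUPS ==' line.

Trace:
  + 172.117.192.0/20 (H2) depth=20
  - 172.117.192.0/20 clear@20
  + 172.117.195.6/32 (H0) depth=32
  - 172.117.195.6/32 clear@32
  + 0.0.0.0/0 (H1) depth=0
  ? 190.155.104.20  path d0:H1→d1:-→d2:-→d3:-  best=H1
  - 0.0.0.0/0 clear@0
  + 184.128.0.0/11 (H5) depth=11
  ? 184.131.187.62  path d0:-→d1:-→d2:-→d3:-→d4:-→d5:-→d6:-→d7:-→d8:-→d9:-→d10:-→d11:H5  best=H5
  + 184.133.0.0/20 (H3) depth=20
  ? 184.154.255.218  path d0:-→d1:-→d2:-→d3:-→d4:-→d5:-→d6:-→d7:-→d8:-→d9:-→d10:-→d11:H5  best=H5
  ? 184.133.0.96  path d0:-→d1:-→d2:-→d3:-→d4:-→d5:-→d6:-→d7:-→d8:-→d9:-→d10:-→d11:H5→d12:-→d13:-→d14:-→d15:-→d16:-→d17:-→d18:-→d19:-→d20:H3  best=H3
  - 184.128.0.0/11 clear@11
  + 184.133.0.0/16 (H1) depth=16
  ? 184.133.0.121  path d0:-→d1:-→d2:-→d3:-→d4:-→d5:-→d6:-→d7:-→d8:-→d9:-→d10:-→d11:-→d12:-→d13:-→d14:-→d15:-→d16:H1→d17:-→d18:-→d19:-→d20:H3  best=H3
  + 184.133.13.0/24 (H2) depth=24
  + 184.133.13.14/32 (H2) depth=32
  + 184.133.13.0/28 (H4) depth=28
  + 184.133.13.0/28 (H3) depth=28
  ? 184.133.0.16  path d0:-→d1:-→d2:-→d3:-→d4:-→d5:-→d6:-→d7:-→d8:-→d9:-→d10:-→d11:-→d12:-→d13:-→d14:-→d15:-→d16:H1→d17:-→d18:-→d19:-→d20:H3  best=H3
  + 172.117.195.0/28 (H0) depth=28
  ? 184.133.13.14  path d0:-→d1:-→d2:-→d3:-→d4:-→d5:-→d6:-→d7:-→d8:-→d9:-→d10:-→d11:-→d12:-→d13:-→d14:-→d15:-→d16:H1→d17:-→d18:-→d19:-→d20:H3→d21:-→d22:-→d23:-→d24:H2→d25:-→d26:-→d27:-→d28:H3→d29:-→d30:-→d31:-→d32:H2  best=H2
  - 184.133.13.14/32 clear@32

== LOOKUPS ==
["H1","H5","H5","H3","H3","H3","H2"]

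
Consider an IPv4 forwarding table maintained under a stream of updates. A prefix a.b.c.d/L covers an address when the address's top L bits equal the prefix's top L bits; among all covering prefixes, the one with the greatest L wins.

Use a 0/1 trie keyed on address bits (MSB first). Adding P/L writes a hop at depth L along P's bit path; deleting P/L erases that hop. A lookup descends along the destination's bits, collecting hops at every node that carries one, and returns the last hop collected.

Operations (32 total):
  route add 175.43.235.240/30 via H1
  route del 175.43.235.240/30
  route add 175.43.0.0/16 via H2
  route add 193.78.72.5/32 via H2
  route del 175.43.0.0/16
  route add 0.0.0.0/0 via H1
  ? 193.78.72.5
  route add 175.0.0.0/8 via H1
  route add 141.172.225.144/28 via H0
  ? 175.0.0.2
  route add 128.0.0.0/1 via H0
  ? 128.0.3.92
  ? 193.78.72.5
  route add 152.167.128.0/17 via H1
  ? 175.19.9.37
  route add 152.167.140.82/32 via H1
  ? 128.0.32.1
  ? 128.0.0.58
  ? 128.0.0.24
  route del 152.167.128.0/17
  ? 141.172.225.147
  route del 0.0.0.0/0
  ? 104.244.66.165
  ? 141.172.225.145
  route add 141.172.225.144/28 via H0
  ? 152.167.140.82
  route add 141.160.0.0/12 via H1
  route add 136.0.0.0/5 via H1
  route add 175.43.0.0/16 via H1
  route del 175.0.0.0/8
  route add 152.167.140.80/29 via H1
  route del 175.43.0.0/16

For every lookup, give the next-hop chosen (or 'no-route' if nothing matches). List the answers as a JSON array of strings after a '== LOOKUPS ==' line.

Process each operation:
  + 175.43.235.240/30 (H1) depth=30
  - 175.43.235.240/30 clear@30
  + 175.43.0.0/16 (H2) depth=16
  + 193.78.72.5/32 (H2) depth=32
  - 175.43.0.0/16 clear@16
  + 0.0.0.0/0 (H1) depth=0
  Q 193.78.72.5: descend 11000001010011100100100000000101 ; hops seen [H1,H2] ; pick H2
  + 175.0.0.0/8 (H1) depth=8
  + 141.172.225.144/28 (H0) depth=28
  Q 175.0.0.2: descend 1010111100 ; hops seen [H1,H1] ; pick H1
  + 128.0.0.0/1 (H0) depth=1
  Q 128.0.3.92: descend 1000 ; hops seen [H1,H0] ; pick H0
  Q 193.78.72.5: descend 11000001010011100100100000000101 ; hops seen [H1,H0,H2] ; pick H2
  + 152.167.128.0/17 (H1) depth=17
  Q 175.19.9.37: descend 1010111100 ; hops seen [H1,H0,H1] ; pick H1
  + 152.167.140.82/32 (H1) depth=32
  Q 128.0.32.1: descend 1000 ; hops seen [H1,H0] ; pick H0
  Q 128.0.0.58: descend 1000 ; hops seen [H1,H0] ; pick H0
  Q 128.0.0.24: descend 1000 ; hops seen [H1,H0] ; pick H0
  - 152.167.128.0/17 clear@17
  Q 141.172.225.147: descend 1000110110101100111000011001 ; hops seen [H1,H0,H0] ; pick H0
  - 0.0.0.0/0 clear@0
  Q 104.244.66.165: descend ε ; hops seen [∅] ; pick no-route
  Q 141.172.225.145: descend 1000110110101100111000011001 ; hops seen [H0,H0] ; pick H0
  + 141.172.225.144/28 (H0) depth=28
  Q 152.167.140.82: descend 10011000101001111000110001010010 ; hops seen [H0,H1] ; pick H1
  + 141.160.0.0/12 (H1) depth=12
  + 136.0.0.0/5 (H1) depth=5
  + 175.43.0.0/16 (H1) depth=16
  - 175.0.0.0/8 clear@8
  + 152.167.140.80/29 (H1) depth=29
  - 175.43.0.0/16 clear@16

== LOOKUPS ==
["H2","H1","H0","H2","H1","H0","H0","H0","H0","no-route","H0","H1"]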